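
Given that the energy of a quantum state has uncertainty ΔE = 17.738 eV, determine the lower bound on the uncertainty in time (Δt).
18.554 as

Using the energy-time uncertainty principle:
ΔEΔt ≥ ℏ/2

The minimum uncertainty in time is:
Δt_min = ℏ/(2ΔE)
Δt_min = (1.055e-34 J·s) / (2 × 2.842e-18 J)
Δt_min = 1.855e-17 s = 18.554 as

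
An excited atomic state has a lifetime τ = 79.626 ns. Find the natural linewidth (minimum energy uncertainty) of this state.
4.133 neV

Using the energy-time uncertainty principle:
ΔEΔt ≥ ℏ/2

The lifetime τ represents the time uncertainty Δt.
The natural linewidth (minimum energy uncertainty) is:

ΔE = ℏ/(2τ)
ΔE = (1.055e-34 J·s) / (2 × 7.963e-08 s)
ΔE = 6.622e-28 J = 4.133 neV

This natural linewidth limits the precision of spectroscopic measurements.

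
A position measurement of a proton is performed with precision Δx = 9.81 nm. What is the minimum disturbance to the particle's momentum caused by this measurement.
5.375 × 10^-27 kg·m/s

The uncertainty principle implies that measuring position disturbs momentum:
ΔxΔp ≥ ℏ/2

When we measure position with precision Δx, we necessarily introduce a momentum uncertainty:
Δp ≥ ℏ/(2Δx)
Δp_min = (1.055e-34 J·s) / (2 × 9.810e-09 m)
Δp_min = 5.375e-27 kg·m/s

The more precisely we measure position, the greater the momentum disturbance.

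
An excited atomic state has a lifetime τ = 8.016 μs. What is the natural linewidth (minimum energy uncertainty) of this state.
41.056 peV

Using the energy-time uncertainty principle:
ΔEΔt ≥ ℏ/2

The lifetime τ represents the time uncertainty Δt.
The natural linewidth (minimum energy uncertainty) is:

ΔE = ℏ/(2τ)
ΔE = (1.055e-34 J·s) / (2 × 8.016e-06 s)
ΔE = 6.578e-30 J = 41.056 peV

This natural linewidth limits the precision of spectroscopic measurements.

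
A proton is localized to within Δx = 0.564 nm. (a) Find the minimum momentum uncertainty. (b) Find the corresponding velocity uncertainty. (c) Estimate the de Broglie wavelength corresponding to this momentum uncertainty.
(a) Δp_min = 9.349 × 10^-26 kg·m/s
(b) Δv_min = 55.895 m/s
(c) λ_dB = 7.087 nm

Step-by-step:

(a) From the uncertainty principle:
Δp_min = ℏ/(2Δx) = (1.055e-34 J·s)/(2 × 5.640e-10 m) = 9.349e-26 kg·m/s

(b) The velocity uncertainty:
Δv = Δp/m = (9.349e-26 kg·m/s)/(1.673e-27 kg) = 5.589e+01 m/s = 55.895 m/s

(c) The de Broglie wavelength for this momentum:
λ = h/p = (6.626e-34 J·s)/(9.349e-26 kg·m/s) = 7.087e-09 m = 7.087 nm

Note: The de Broglie wavelength is comparable to the localization size, as expected from wave-particle duality.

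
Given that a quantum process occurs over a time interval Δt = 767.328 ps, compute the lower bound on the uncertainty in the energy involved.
428.899 neV

Using the energy-time uncertainty principle:
ΔEΔt ≥ ℏ/2

The minimum uncertainty in energy is:
ΔE_min = ℏ/(2Δt)
ΔE_min = (1.055e-34 J·s) / (2 × 7.673e-10 s)
ΔE_min = 6.872e-26 J = 428.899 neV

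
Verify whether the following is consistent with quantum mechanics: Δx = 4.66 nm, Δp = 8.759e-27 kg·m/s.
No, it violates the uncertainty principle (impossible measurement).

Calculate the product ΔxΔp:
ΔxΔp = (4.660e-09 m) × (8.759e-27 kg·m/s)
ΔxΔp = 4.082e-35 J·s

Compare to the minimum allowed value ℏ/2:
ℏ/2 = 5.273e-35 J·s

Since ΔxΔp = 4.082e-35 J·s < 5.273e-35 J·s = ℏ/2,
the measurement violates the uncertainty principle.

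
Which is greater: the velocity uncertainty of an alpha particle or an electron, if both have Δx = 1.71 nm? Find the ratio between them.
The electron has the larger minimum velocity uncertainty, by a ratio of 7294.3.

For both particles, Δp_min = ℏ/(2Δx) = 3.084e-26 kg·m/s (same for both).

The velocity uncertainty is Δv = Δp/m:
- alpha particle: Δv = 3.084e-26 / 6.645e-27 = 4.641e+00 m/s = 4.641 m/s
- electron: Δv = 3.084e-26 / 9.109e-31 = 3.385e+04 m/s = 33.850 km/s

Ratio: 3.385e+04 / 4.641e+00 = 7294.3

The lighter particle has larger velocity uncertainty because Δv ∝ 1/m.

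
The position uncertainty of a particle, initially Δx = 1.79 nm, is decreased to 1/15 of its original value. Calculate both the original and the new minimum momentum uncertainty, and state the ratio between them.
Original Δp_min = 2.946 × 10^-26 kg·m/s; new Δp'_min = 4.419 × 10^-25 kg·m/s; ratio Δp'_min/Δp_min = 15.

From the uncertainty principle ΔxΔp ≥ ℏ/2, the minimum momentum uncertainty is Δp_min = ℏ/(2Δx).

Original (Δx = 1.79 nm = 1.790e-09 m):
Δp_min = (1.055e-34 J·s)/(2 × 1.790e-09 m) = 2.946e-26 kg·m/s

When Δx → (1/15)Δx:
Δp'_min = ℏ/(2 × (1/15)Δx) = 15 × ℏ/(2Δx) = 15 × Δp_min
Δp'_min = 15 × 2.946e-26 kg·m/s = 4.419e-25 kg·m/s

Since Δp_min ∝ 1/Δx, when Δx is decreased to 1/15 of its original value, Δp_min increases to 15 times its original value.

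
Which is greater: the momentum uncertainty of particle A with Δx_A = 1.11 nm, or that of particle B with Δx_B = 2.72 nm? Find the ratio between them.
Particle A has the larger minimum momentum uncertainty, by a factor of 2.45.

For each particle, the minimum momentum uncertainty is Δp_min = ℏ/(2Δx):

Particle A: Δp_A = ℏ/(2×1.110e-09 m) = 4.750e-26 kg·m/s
Particle B: Δp_B = ℏ/(2×2.720e-09 m) = 1.939e-26 kg·m/s

Ratio: Δp_A/Δp_B = 2.45

Since Δp_min ∝ 1/Δx, the particle with smaller position uncertainty (A) has larger momentum uncertainty.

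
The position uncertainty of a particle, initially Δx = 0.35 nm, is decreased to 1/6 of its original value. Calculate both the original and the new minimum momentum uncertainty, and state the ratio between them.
Original Δp_min = 1.507 × 10^-25 kg·m/s; new Δp'_min = 9.039 × 10^-25 kg·m/s; ratio Δp'_min/Δp_min = 6.

From the uncertainty principle ΔxΔp ≥ ℏ/2, the minimum momentum uncertainty is Δp_min = ℏ/(2Δx).

Original (Δx = 0.35 nm = 3.500e-10 m):
Δp_min = (1.055e-34 J·s)/(2 × 3.500e-10 m) = 1.507e-25 kg·m/s

When Δx → (1/6)Δx:
Δp'_min = ℏ/(2 × (1/6)Δx) = 6 × ℏ/(2Δx) = 6 × Δp_min
Δp'_min = 6 × 1.507e-25 kg·m/s = 9.039e-25 kg·m/s

Since Δp_min ∝ 1/Δx, when Δx is decreased to 1/6 of its original value, Δp_min increases to 6 times its original value.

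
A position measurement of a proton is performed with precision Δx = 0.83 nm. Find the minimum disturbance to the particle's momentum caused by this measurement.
6.353 × 10^-26 kg·m/s

The uncertainty principle implies that measuring position disturbs momentum:
ΔxΔp ≥ ℏ/2

When we measure position with precision Δx, we necessarily introduce a momentum uncertainty:
Δp ≥ ℏ/(2Δx)
Δp_min = (1.055e-34 J·s) / (2 × 8.300e-10 m)
Δp_min = 6.353e-26 kg·m/s

The more precisely we measure position, the greater the momentum disturbance.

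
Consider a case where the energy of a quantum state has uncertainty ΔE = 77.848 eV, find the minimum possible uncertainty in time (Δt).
4.228 as

Using the energy-time uncertainty principle:
ΔEΔt ≥ ℏ/2

The minimum uncertainty in time is:
Δt_min = ℏ/(2ΔE)
Δt_min = (1.055e-34 J·s) / (2 × 1.247e-17 J)
Δt_min = 4.228e-18 s = 4.228 as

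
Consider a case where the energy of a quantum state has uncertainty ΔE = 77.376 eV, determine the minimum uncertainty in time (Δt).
4.253 as

Using the energy-time uncertainty principle:
ΔEΔt ≥ ℏ/2

The minimum uncertainty in time is:
Δt_min = ℏ/(2ΔE)
Δt_min = (1.055e-34 J·s) / (2 × 1.240e-17 J)
Δt_min = 4.253e-18 s = 4.253 as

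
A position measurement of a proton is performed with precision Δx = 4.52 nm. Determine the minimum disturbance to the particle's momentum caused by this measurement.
1.167 × 10^-26 kg·m/s

The uncertainty principle implies that measuring position disturbs momentum:
ΔxΔp ≥ ℏ/2

When we measure position with precision Δx, we necessarily introduce a momentum uncertainty:
Δp ≥ ℏ/(2Δx)
Δp_min = (1.055e-34 J·s) / (2 × 4.520e-09 m)
Δp_min = 1.167e-26 kg·m/s

The more precisely we measure position, the greater the momentum disturbance.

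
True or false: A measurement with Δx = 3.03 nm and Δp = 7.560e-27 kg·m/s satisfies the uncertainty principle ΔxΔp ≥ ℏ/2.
No, it violates the uncertainty principle (impossible measurement).

Calculate the product ΔxΔp:
ΔxΔp = (3.030e-09 m) × (7.560e-27 kg·m/s)
ΔxΔp = 2.291e-35 J·s

Compare to the minimum allowed value ℏ/2:
ℏ/2 = 5.273e-35 J·s

Since ΔxΔp = 2.291e-35 J·s < 5.273e-35 J·s = ℏ/2,
the measurement violates the uncertainty principle.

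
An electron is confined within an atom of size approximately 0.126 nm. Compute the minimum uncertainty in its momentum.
4.185 × 10^-25 kg·m/s

Using the Heisenberg uncertainty principle:
ΔxΔp ≥ ℏ/2

With Δx ≈ L = 1.260e-10 m (the confinement size):
Δp_min = ℏ/(2Δx)
Δp_min = (1.055e-34 J·s) / (2 × 1.260e-10 m)
Δp_min = 4.185e-25 kg·m/s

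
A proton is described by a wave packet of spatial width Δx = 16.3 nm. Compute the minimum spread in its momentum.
3.235 × 10^-27 kg·m/s

For a wave packet, the spatial width Δx and momentum spread Δp are related by the uncertainty principle:
ΔxΔp ≥ ℏ/2

The minimum momentum spread is:
Δp_min = ℏ/(2Δx)
Δp_min = (1.055e-34 J·s) / (2 × 1.630e-08 m)
Δp_min = 3.235e-27 kg·m/s

A wave packet cannot have both a well-defined position and well-defined momentum.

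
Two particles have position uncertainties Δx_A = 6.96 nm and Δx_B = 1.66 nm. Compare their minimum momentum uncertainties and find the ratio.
Particle B has the larger minimum momentum uncertainty, by a factor of 4.19.

For each particle, the minimum momentum uncertainty is Δp_min = ℏ/(2Δx):

Particle A: Δp_A = ℏ/(2×6.960e-09 m) = 7.576e-27 kg·m/s
Particle B: Δp_B = ℏ/(2×1.660e-09 m) = 3.176e-26 kg·m/s

Ratio: Δp_B/Δp_A = 4.19

Since Δp_min ∝ 1/Δx, the particle with smaller position uncertainty (B) has larger momentum uncertainty.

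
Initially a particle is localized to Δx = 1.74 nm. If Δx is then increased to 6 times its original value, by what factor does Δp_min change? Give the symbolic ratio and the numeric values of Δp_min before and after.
Original Δp_min = 3.030 × 10^-26 kg·m/s; new Δp'_min = 5.051 × 10^-27 kg·m/s; ratio Δp'_min/Δp_min = 1/6.

From the uncertainty principle ΔxΔp ≥ ℏ/2, the minimum momentum uncertainty is Δp_min = ℏ/(2Δx).

Original (Δx = 1.74 nm = 1.740e-09 m):
Δp_min = (1.055e-34 J·s)/(2 × 1.740e-09 m) = 3.030e-26 kg·m/s

When Δx → 6Δx:
Δp'_min = ℏ/(2 × 6Δx) = (1/6) × ℏ/(2Δx) = (1/6) × Δp_min
Δp'_min = 1/6 × 3.030e-26 kg·m/s = 5.051e-27 kg·m/s

Since Δp_min ∝ 1/Δx, when Δx is increased to 6 times its original value, Δp_min decreases to 1/6 of its original value.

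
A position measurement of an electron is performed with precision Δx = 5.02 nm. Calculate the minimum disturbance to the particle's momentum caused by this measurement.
1.050 × 10^-26 kg·m/s

The uncertainty principle implies that measuring position disturbs momentum:
ΔxΔp ≥ ℏ/2

When we measure position with precision Δx, we necessarily introduce a momentum uncertainty:
Δp ≥ ℏ/(2Δx)
Δp_min = (1.055e-34 J·s) / (2 × 5.020e-09 m)
Δp_min = 1.050e-26 kg·m/s

The more precisely we measure position, the greater the momentum disturbance.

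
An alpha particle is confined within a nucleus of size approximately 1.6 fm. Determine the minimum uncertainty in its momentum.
3.296 × 10^-20 kg·m/s

Using the Heisenberg uncertainty principle:
ΔxΔp ≥ ℏ/2

With Δx ≈ L = 1.600e-15 m (the confinement size):
Δp_min = ℏ/(2Δx)
Δp_min = (1.055e-34 J·s) / (2 × 1.600e-15 m)
Δp_min = 3.296e-20 kg·m/s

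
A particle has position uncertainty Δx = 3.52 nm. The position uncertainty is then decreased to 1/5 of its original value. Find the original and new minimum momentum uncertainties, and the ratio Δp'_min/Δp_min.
Original Δp_min = 1.498 × 10^-26 kg·m/s; new Δp'_min = 7.490 × 10^-26 kg·m/s; ratio Δp'_min/Δp_min = 5.

From the uncertainty principle ΔxΔp ≥ ℏ/2, the minimum momentum uncertainty is Δp_min = ℏ/(2Δx).

Original (Δx = 3.52 nm = 3.520e-09 m):
Δp_min = (1.055e-34 J·s)/(2 × 3.520e-09 m) = 1.498e-26 kg·m/s

When Δx → (1/5)Δx:
Δp'_min = ℏ/(2 × (1/5)Δx) = 5 × ℏ/(2Δx) = 5 × Δp_min
Δp'_min = 5 × 1.498e-26 kg·m/s = 7.490e-26 kg·m/s

Since Δp_min ∝ 1/Δx, when Δx is decreased to 1/5 of its original value, Δp_min increases to 5 times its original value.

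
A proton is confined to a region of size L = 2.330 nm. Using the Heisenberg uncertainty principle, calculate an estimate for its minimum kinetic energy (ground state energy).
955.526 neV

Using the uncertainty principle to estimate ground state energy:

1. The position uncertainty is approximately the confinement size:
   Δx ≈ L = 2.330e-09 m

2. From ΔxΔp ≥ ℏ/2, the minimum momentum uncertainty is:
   Δp ≈ ℏ/(2L) = 2.263e-26 kg·m/s

3. The kinetic energy is approximately:
   KE ≈ (Δp)²/(2m) = (2.263e-26)²/(2 × 1.673e-27 kg)
   KE ≈ 1.531e-25 J = 955.526 neV

This is an order-of-magnitude estimate of the ground state energy.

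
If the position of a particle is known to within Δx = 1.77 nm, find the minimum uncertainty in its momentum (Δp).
2.979 × 10^-26 kg·m/s

Using the Heisenberg uncertainty principle:
ΔxΔp ≥ ℏ/2

The minimum uncertainty in momentum is:
Δp_min = ℏ/(2Δx)
Δp_min = (1.055e-34 J·s) / (2 × 1.770e-09 m)
Δp_min = 2.979e-26 kg·m/s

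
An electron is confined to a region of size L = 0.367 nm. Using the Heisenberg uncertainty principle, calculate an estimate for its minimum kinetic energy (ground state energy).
70.718 meV

Using the uncertainty principle to estimate ground state energy:

1. The position uncertainty is approximately the confinement size:
   Δx ≈ L = 3.670e-10 m

2. From ΔxΔp ≥ ℏ/2, the minimum momentum uncertainty is:
   Δp ≈ ℏ/(2L) = 1.437e-25 kg·m/s

3. The kinetic energy is approximately:
   KE ≈ (Δp)²/(2m) = (1.437e-25)²/(2 × 9.109e-31 kg)
   KE ≈ 1.133e-20 J = 70.718 meV

This is an order-of-magnitude estimate of the ground state energy.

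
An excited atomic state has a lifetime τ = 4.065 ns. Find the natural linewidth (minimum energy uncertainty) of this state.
80.961 neV

Using the energy-time uncertainty principle:
ΔEΔt ≥ ℏ/2

The lifetime τ represents the time uncertainty Δt.
The natural linewidth (minimum energy uncertainty) is:

ΔE = ℏ/(2τ)
ΔE = (1.055e-34 J·s) / (2 × 4.065e-09 s)
ΔE = 1.297e-26 J = 80.961 neV

This natural linewidth limits the precision of spectroscopic measurements.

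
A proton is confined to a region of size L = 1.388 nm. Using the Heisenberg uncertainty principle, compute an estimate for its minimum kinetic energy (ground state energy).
2.693 μeV

Using the uncertainty principle to estimate ground state energy:

1. The position uncertainty is approximately the confinement size:
   Δx ≈ L = 1.388e-09 m

2. From ΔxΔp ≥ ℏ/2, the minimum momentum uncertainty is:
   Δp ≈ ℏ/(2L) = 3.799e-26 kg·m/s

3. The kinetic energy is approximately:
   KE ≈ (Δp)²/(2m) = (3.799e-26)²/(2 × 1.673e-27 kg)
   KE ≈ 4.314e-25 J = 2.693 μeV

This is an order-of-magnitude estimate of the ground state energy.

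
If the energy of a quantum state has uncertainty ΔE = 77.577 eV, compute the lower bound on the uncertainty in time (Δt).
4.242 as

Using the energy-time uncertainty principle:
ΔEΔt ≥ ℏ/2

The minimum uncertainty in time is:
Δt_min = ℏ/(2ΔE)
Δt_min = (1.055e-34 J·s) / (2 × 1.243e-17 J)
Δt_min = 4.242e-18 s = 4.242 as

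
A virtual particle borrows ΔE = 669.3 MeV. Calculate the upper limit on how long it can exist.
4.917 × 10^-25 s

Using the energy-time uncertainty principle:
ΔEΔt ≥ ℏ/2

For a virtual particle borrowing energy ΔE, the maximum lifetime is:
Δt_max = ℏ/(2ΔE)

Converting energy:
ΔE = 669.3 MeV = 1.072e-10 J

Δt_max = (1.055e-34 J·s) / (2 × 1.072e-10 J)
Δt_max = 4.917e-25 s = 4.917 × 10^-25 s

Virtual particles with higher borrowed energy exist for shorter times.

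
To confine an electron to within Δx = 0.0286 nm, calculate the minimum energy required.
11.645 eV

Localizing a particle requires giving it sufficient momentum uncertainty:

1. From uncertainty principle: Δp ≥ ℏ/(2Δx)
   Δp_min = (1.055e-34 J·s) / (2 × 2.860e-11 m)
   Δp_min = 1.844e-24 kg·m/s

2. This momentum uncertainty corresponds to kinetic energy:
   KE ≈ (Δp)²/(2m) = (1.844e-24)²/(2 × 9.109e-31 kg)
   KE = 1.866e-18 J = 11.645 eV

Tighter localization requires more energy.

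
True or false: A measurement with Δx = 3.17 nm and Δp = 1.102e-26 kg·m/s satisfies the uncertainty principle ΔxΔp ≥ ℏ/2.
No, it violates the uncertainty principle (impossible measurement).

Calculate the product ΔxΔp:
ΔxΔp = (3.170e-09 m) × (1.102e-26 kg·m/s)
ΔxΔp = 3.493e-35 J·s

Compare to the minimum allowed value ℏ/2:
ℏ/2 = 5.273e-35 J·s

Since ΔxΔp = 3.493e-35 J·s < 5.273e-35 J·s = ℏ/2,
the measurement violates the uncertainty principle.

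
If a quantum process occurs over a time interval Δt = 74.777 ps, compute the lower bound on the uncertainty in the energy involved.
4.401 μeV

Using the energy-time uncertainty principle:
ΔEΔt ≥ ℏ/2

The minimum uncertainty in energy is:
ΔE_min = ℏ/(2Δt)
ΔE_min = (1.055e-34 J·s) / (2 × 7.478e-11 s)
ΔE_min = 7.051e-25 J = 4.401 μeV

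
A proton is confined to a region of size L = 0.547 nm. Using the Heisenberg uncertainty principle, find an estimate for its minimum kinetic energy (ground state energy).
17.337 μeV

Using the uncertainty principle to estimate ground state energy:

1. The position uncertainty is approximately the confinement size:
   Δx ≈ L = 5.470e-10 m

2. From ΔxΔp ≥ ℏ/2, the minimum momentum uncertainty is:
   Δp ≈ ℏ/(2L) = 9.640e-26 kg·m/s

3. The kinetic energy is approximately:
   KE ≈ (Δp)²/(2m) = (9.640e-26)²/(2 × 1.673e-27 kg)
   KE ≈ 2.778e-24 J = 17.337 μeV

This is an order-of-magnitude estimate of the ground state energy.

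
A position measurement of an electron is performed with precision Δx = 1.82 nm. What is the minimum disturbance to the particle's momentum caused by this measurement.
2.897 × 10^-26 kg·m/s

The uncertainty principle implies that measuring position disturbs momentum:
ΔxΔp ≥ ℏ/2

When we measure position with precision Δx, we necessarily introduce a momentum uncertainty:
Δp ≥ ℏ/(2Δx)
Δp_min = (1.055e-34 J·s) / (2 × 1.820e-09 m)
Δp_min = 2.897e-26 kg·m/s

The more precisely we measure position, the greater the momentum disturbance.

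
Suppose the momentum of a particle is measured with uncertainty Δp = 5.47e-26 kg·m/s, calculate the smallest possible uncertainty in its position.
963.960 pm

Using the Heisenberg uncertainty principle:
ΔxΔp ≥ ℏ/2

The minimum uncertainty in position is:
Δx_min = ℏ/(2Δp)
Δx_min = (1.055e-34 J·s) / (2 × 5.470e-26 kg·m/s)
Δx_min = 9.640e-10 m = 963.960 pm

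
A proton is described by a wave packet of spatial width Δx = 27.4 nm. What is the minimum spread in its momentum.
1.924 × 10^-27 kg·m/s

For a wave packet, the spatial width Δx and momentum spread Δp are related by the uncertainty principle:
ΔxΔp ≥ ℏ/2

The minimum momentum spread is:
Δp_min = ℏ/(2Δx)
Δp_min = (1.055e-34 J·s) / (2 × 2.740e-08 m)
Δp_min = 1.924e-27 kg·m/s

A wave packet cannot have both a well-defined position and well-defined momentum.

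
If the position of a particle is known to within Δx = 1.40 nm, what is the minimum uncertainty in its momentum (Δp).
3.766 × 10^-26 kg·m/s

Using the Heisenberg uncertainty principle:
ΔxΔp ≥ ℏ/2

The minimum uncertainty in momentum is:
Δp_min = ℏ/(2Δx)
Δp_min = (1.055e-34 J·s) / (2 × 1.400e-09 m)
Δp_min = 3.766e-26 kg·m/s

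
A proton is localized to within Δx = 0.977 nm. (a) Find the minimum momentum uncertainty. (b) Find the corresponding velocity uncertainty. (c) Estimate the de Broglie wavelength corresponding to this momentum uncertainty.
(a) Δp_min = 5.397 × 10^-26 kg·m/s
(b) Δv_min = 32.267 m/s
(c) λ_dB = 12.277 nm

Step-by-step:

(a) From the uncertainty principle:
Δp_min = ℏ/(2Δx) = (1.055e-34 J·s)/(2 × 9.770e-10 m) = 5.397e-26 kg·m/s

(b) The velocity uncertainty:
Δv = Δp/m = (5.397e-26 kg·m/s)/(1.673e-27 kg) = 3.227e+01 m/s = 32.267 m/s

(c) The de Broglie wavelength for this momentum:
λ = h/p = (6.626e-34 J·s)/(5.397e-26 kg·m/s) = 1.228e-08 m = 12.277 nm

Note: The de Broglie wavelength is comparable to the localization size, as expected from wave-particle duality.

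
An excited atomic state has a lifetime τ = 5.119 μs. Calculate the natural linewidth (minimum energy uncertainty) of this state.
64.291 peV

Using the energy-time uncertainty principle:
ΔEΔt ≥ ℏ/2

The lifetime τ represents the time uncertainty Δt.
The natural linewidth (minimum energy uncertainty) is:

ΔE = ℏ/(2τ)
ΔE = (1.055e-34 J·s) / (2 × 5.119e-06 s)
ΔE = 1.030e-29 J = 64.291 peV

This natural linewidth limits the precision of spectroscopic measurements.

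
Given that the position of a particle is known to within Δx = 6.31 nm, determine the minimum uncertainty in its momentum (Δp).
8.356 × 10^-27 kg·m/s

Using the Heisenberg uncertainty principle:
ΔxΔp ≥ ℏ/2

The minimum uncertainty in momentum is:
Δp_min = ℏ/(2Δx)
Δp_min = (1.055e-34 J·s) / (2 × 6.310e-09 m)
Δp_min = 8.356e-27 kg·m/s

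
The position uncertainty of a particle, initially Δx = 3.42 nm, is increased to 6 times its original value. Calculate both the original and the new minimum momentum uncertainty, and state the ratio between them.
Original Δp_min = 1.542 × 10^-26 kg·m/s; new Δp'_min = 2.570 × 10^-27 kg·m/s; ratio Δp'_min/Δp_min = 1/6.

From the uncertainty principle ΔxΔp ≥ ℏ/2, the minimum momentum uncertainty is Δp_min = ℏ/(2Δx).

Original (Δx = 3.42 nm = 3.420e-09 m):
Δp_min = (1.055e-34 J·s)/(2 × 3.420e-09 m) = 1.542e-26 kg·m/s

When Δx → 6Δx:
Δp'_min = ℏ/(2 × 6Δx) = (1/6) × ℏ/(2Δx) = (1/6) × Δp_min
Δp'_min = 1/6 × 1.542e-26 kg·m/s = 2.570e-27 kg·m/s

Since Δp_min ∝ 1/Δx, when Δx is increased to 6 times its original value, Δp_min decreases to 1/6 of its original value.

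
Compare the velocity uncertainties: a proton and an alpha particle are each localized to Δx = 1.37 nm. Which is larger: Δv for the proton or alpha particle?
The proton has the larger minimum velocity uncertainty, by a ratio of 4.0.

For both particles, Δp_min = ℏ/(2Δx) = 3.849e-26 kg·m/s (same for both).

The velocity uncertainty is Δv = Δp/m:
- proton: Δv = 3.849e-26 / 1.673e-27 = 2.301e+01 m/s = 23.011 m/s
- alpha particle: Δv = 3.849e-26 / 6.645e-27 = 5.792e+00 m/s = 5.792 m/s

Ratio: 2.301e+01 / 5.792e+00 = 4.0

The lighter particle has larger velocity uncertainty because Δv ∝ 1/m.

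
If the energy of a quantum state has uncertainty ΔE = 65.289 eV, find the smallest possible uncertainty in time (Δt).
5.041 as

Using the energy-time uncertainty principle:
ΔEΔt ≥ ℏ/2

The minimum uncertainty in time is:
Δt_min = ℏ/(2ΔE)
Δt_min = (1.055e-34 J·s) / (2 × 1.046e-17 J)
Δt_min = 5.041e-18 s = 5.041 as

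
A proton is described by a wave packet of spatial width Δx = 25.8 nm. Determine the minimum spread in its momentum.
2.044 × 10^-27 kg·m/s

For a wave packet, the spatial width Δx and momentum spread Δp are related by the uncertainty principle:
ΔxΔp ≥ ℏ/2

The minimum momentum spread is:
Δp_min = ℏ/(2Δx)
Δp_min = (1.055e-34 J·s) / (2 × 2.580e-08 m)
Δp_min = 2.044e-27 kg·m/s

A wave packet cannot have both a well-defined position and well-defined momentum.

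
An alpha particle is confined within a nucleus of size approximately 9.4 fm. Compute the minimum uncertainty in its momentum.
5.609 × 10^-21 kg·m/s

Using the Heisenberg uncertainty principle:
ΔxΔp ≥ ℏ/2

With Δx ≈ L = 9.400e-15 m (the confinement size):
Δp_min = ℏ/(2Δx)
Δp_min = (1.055e-34 J·s) / (2 × 9.400e-15 m)
Δp_min = 5.609e-21 kg·m/s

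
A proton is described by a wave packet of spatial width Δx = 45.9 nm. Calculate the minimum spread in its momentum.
1.149 × 10^-27 kg·m/s

For a wave packet, the spatial width Δx and momentum spread Δp are related by the uncertainty principle:
ΔxΔp ≥ ℏ/2

The minimum momentum spread is:
Δp_min = ℏ/(2Δx)
Δp_min = (1.055e-34 J·s) / (2 × 4.590e-08 m)
Δp_min = 1.149e-27 kg·m/s

A wave packet cannot have both a well-defined position and well-defined momentum.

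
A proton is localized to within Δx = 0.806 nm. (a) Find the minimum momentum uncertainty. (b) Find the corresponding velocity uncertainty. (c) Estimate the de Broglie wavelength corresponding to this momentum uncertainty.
(a) Δp_min = 6.542 × 10^-26 kg·m/s
(b) Δv_min = 39.112 m/s
(c) λ_dB = 10.128 nm

Step-by-step:

(a) From the uncertainty principle:
Δp_min = ℏ/(2Δx) = (1.055e-34 J·s)/(2 × 8.060e-10 m) = 6.542e-26 kg·m/s

(b) The velocity uncertainty:
Δv = Δp/m = (6.542e-26 kg·m/s)/(1.673e-27 kg) = 3.911e+01 m/s = 39.112 m/s

(c) The de Broglie wavelength for this momentum:
λ = h/p = (6.626e-34 J·s)/(6.542e-26 kg·m/s) = 1.013e-08 m = 10.128 nm

Note: The de Broglie wavelength is comparable to the localization size, as expected from wave-particle duality.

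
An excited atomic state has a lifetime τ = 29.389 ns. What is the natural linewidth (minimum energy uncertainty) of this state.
11.198 neV

Using the energy-time uncertainty principle:
ΔEΔt ≥ ℏ/2

The lifetime τ represents the time uncertainty Δt.
The natural linewidth (minimum energy uncertainty) is:

ΔE = ℏ/(2τ)
ΔE = (1.055e-34 J·s) / (2 × 2.939e-08 s)
ΔE = 1.794e-27 J = 11.198 neV

This natural linewidth limits the precision of spectroscopic measurements.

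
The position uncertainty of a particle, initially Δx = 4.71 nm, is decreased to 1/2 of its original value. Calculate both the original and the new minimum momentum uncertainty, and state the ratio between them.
Original Δp_min = 1.120 × 10^-26 kg·m/s; new Δp'_min = 2.239 × 10^-26 kg·m/s; ratio Δp'_min/Δp_min = 2.

From the uncertainty principle ΔxΔp ≥ ℏ/2, the minimum momentum uncertainty is Δp_min = ℏ/(2Δx).

Original (Δx = 4.71 nm = 4.710e-09 m):
Δp_min = (1.055e-34 J·s)/(2 × 4.710e-09 m) = 1.120e-26 kg·m/s

When Δx → (1/2)Δx:
Δp'_min = ℏ/(2 × (1/2)Δx) = 2 × ℏ/(2Δx) = 2 × Δp_min
Δp'_min = 2 × 1.120e-26 kg·m/s = 2.239e-26 kg·m/s

Since Δp_min ∝ 1/Δx, when Δx is decreased to 1/2 of its original value, Δp_min increases to 2 times its original value.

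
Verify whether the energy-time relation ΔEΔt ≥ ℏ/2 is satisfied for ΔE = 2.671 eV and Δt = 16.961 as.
No, it violates the uncertainty relation.

Calculate the product ΔEΔt:
ΔE = 2.671 eV = 4.279e-19 J
ΔEΔt = (4.279e-19 J) × (1.696e-17 s)
ΔEΔt = 7.258e-36 J·s

Compare to the minimum allowed value ℏ/2:
ℏ/2 = 5.273e-35 J·s

Since ΔEΔt = 7.258e-36 J·s < 5.273e-35 J·s = ℏ/2,
this violates the uncertainty relation.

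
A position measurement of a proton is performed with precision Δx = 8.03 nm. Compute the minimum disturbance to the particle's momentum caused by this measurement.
6.566 × 10^-27 kg·m/s

The uncertainty principle implies that measuring position disturbs momentum:
ΔxΔp ≥ ℏ/2

When we measure position with precision Δx, we necessarily introduce a momentum uncertainty:
Δp ≥ ℏ/(2Δx)
Δp_min = (1.055e-34 J·s) / (2 × 8.030e-09 m)
Δp_min = 6.566e-27 kg·m/s

The more precisely we measure position, the greater the momentum disturbance.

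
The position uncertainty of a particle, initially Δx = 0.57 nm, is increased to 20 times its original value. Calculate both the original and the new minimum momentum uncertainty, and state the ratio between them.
Original Δp_min = 9.251 × 10^-26 kg·m/s; new Δp'_min = 4.625 × 10^-27 kg·m/s; ratio Δp'_min/Δp_min = 1/20.

From the uncertainty principle ΔxΔp ≥ ℏ/2, the minimum momentum uncertainty is Δp_min = ℏ/(2Δx).

Original (Δx = 0.57 nm = 5.700e-10 m):
Δp_min = (1.055e-34 J·s)/(2 × 5.700e-10 m) = 9.251e-26 kg·m/s

When Δx → 20Δx:
Δp'_min = ℏ/(2 × 20Δx) = (1/20) × ℏ/(2Δx) = (1/20) × Δp_min
Δp'_min = 1/20 × 9.251e-26 kg·m/s = 4.625e-27 kg·m/s

Since Δp_min ∝ 1/Δx, when Δx is increased to 20 times its original value, Δp_min decreases to 1/20 of its original value.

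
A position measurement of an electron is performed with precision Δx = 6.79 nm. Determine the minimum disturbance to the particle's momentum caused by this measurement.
7.766 × 10^-27 kg·m/s

The uncertainty principle implies that measuring position disturbs momentum:
ΔxΔp ≥ ℏ/2

When we measure position with precision Δx, we necessarily introduce a momentum uncertainty:
Δp ≥ ℏ/(2Δx)
Δp_min = (1.055e-34 J·s) / (2 × 6.790e-09 m)
Δp_min = 7.766e-27 kg·m/s

The more precisely we measure position, the greater the momentum disturbance.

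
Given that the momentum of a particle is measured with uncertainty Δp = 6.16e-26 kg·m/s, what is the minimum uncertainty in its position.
855.984 pm

Using the Heisenberg uncertainty principle:
ΔxΔp ≥ ℏ/2

The minimum uncertainty in position is:
Δx_min = ℏ/(2Δp)
Δx_min = (1.055e-34 J·s) / (2 × 6.160e-26 kg·m/s)
Δx_min = 8.560e-10 m = 855.984 pm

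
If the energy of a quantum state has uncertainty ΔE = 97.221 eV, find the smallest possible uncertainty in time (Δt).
3.385 as

Using the energy-time uncertainty principle:
ΔEΔt ≥ ℏ/2

The minimum uncertainty in time is:
Δt_min = ℏ/(2ΔE)
Δt_min = (1.055e-34 J·s) / (2 × 1.558e-17 J)
Δt_min = 3.385e-18 s = 3.385 as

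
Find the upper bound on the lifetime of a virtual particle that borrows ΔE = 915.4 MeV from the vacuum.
3.595 × 10^-25 s

Using the energy-time uncertainty principle:
ΔEΔt ≥ ℏ/2

For a virtual particle borrowing energy ΔE, the maximum lifetime is:
Δt_max = ℏ/(2ΔE)

Converting energy:
ΔE = 915.4 MeV = 1.467e-10 J

Δt_max = (1.055e-34 J·s) / (2 × 1.467e-10 J)
Δt_max = 3.595e-25 s = 3.595 × 10^-25 s

Virtual particles with higher borrowed energy exist for shorter times.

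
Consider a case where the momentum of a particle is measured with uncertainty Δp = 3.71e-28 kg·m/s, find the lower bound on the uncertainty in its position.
142.126 nm

Using the Heisenberg uncertainty principle:
ΔxΔp ≥ ℏ/2

The minimum uncertainty in position is:
Δx_min = ℏ/(2Δp)
Δx_min = (1.055e-34 J·s) / (2 × 3.710e-28 kg·m/s)
Δx_min = 1.421e-07 m = 142.126 nm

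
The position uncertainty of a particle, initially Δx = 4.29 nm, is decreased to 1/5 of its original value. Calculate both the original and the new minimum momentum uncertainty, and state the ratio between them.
Original Δp_min = 1.229 × 10^-26 kg·m/s; new Δp'_min = 6.146 × 10^-26 kg·m/s; ratio Δp'_min/Δp_min = 5.

From the uncertainty principle ΔxΔp ≥ ℏ/2, the minimum momentum uncertainty is Δp_min = ℏ/(2Δx).

Original (Δx = 4.29 nm = 4.290e-09 m):
Δp_min = (1.055e-34 J·s)/(2 × 4.290e-09 m) = 1.229e-26 kg·m/s

When Δx → (1/5)Δx:
Δp'_min = ℏ/(2 × (1/5)Δx) = 5 × ℏ/(2Δx) = 5 × Δp_min
Δp'_min = 5 × 1.229e-26 kg·m/s = 6.146e-26 kg·m/s

Since Δp_min ∝ 1/Δx, when Δx is decreased to 1/5 of its original value, Δp_min increases to 5 times its original value.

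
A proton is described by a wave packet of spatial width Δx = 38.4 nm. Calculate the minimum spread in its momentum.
1.373 × 10^-27 kg·m/s

For a wave packet, the spatial width Δx and momentum spread Δp are related by the uncertainty principle:
ΔxΔp ≥ ℏ/2

The minimum momentum spread is:
Δp_min = ℏ/(2Δx)
Δp_min = (1.055e-34 J·s) / (2 × 3.840e-08 m)
Δp_min = 1.373e-27 kg·m/s

A wave packet cannot have both a well-defined position and well-defined momentum.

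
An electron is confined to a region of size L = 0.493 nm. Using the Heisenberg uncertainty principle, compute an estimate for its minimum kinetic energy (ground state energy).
39.189 meV

Using the uncertainty principle to estimate ground state energy:

1. The position uncertainty is approximately the confinement size:
   Δx ≈ L = 4.930e-10 m

2. From ΔxΔp ≥ ℏ/2, the minimum momentum uncertainty is:
   Δp ≈ ℏ/(2L) = 1.070e-25 kg·m/s

3. The kinetic energy is approximately:
   KE ≈ (Δp)²/(2m) = (1.070e-25)²/(2 × 9.109e-31 kg)
   KE ≈ 6.279e-21 J = 39.189 meV

This is an order-of-magnitude estimate of the ground state energy.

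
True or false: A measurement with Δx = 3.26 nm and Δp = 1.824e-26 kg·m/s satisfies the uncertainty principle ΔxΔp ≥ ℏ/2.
Yes, it satisfies the uncertainty principle.

Calculate the product ΔxΔp:
ΔxΔp = (3.260e-09 m) × (1.824e-26 kg·m/s)
ΔxΔp = 5.946e-35 J·s

Compare to the minimum allowed value ℏ/2:
ℏ/2 = 5.273e-35 J·s

Since ΔxΔp = 5.946e-35 J·s ≥ 5.273e-35 J·s = ℏ/2,
the measurement satisfies the uncertainty principle.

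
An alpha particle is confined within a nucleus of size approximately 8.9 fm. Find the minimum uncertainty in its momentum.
5.925 × 10^-21 kg·m/s

Using the Heisenberg uncertainty principle:
ΔxΔp ≥ ℏ/2

With Δx ≈ L = 8.900e-15 m (the confinement size):
Δp_min = ℏ/(2Δx)
Δp_min = (1.055e-34 J·s) / (2 × 8.900e-15 m)
Δp_min = 5.925e-21 kg·m/s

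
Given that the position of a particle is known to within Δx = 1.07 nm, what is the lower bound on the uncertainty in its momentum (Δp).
4.928 × 10^-26 kg·m/s

Using the Heisenberg uncertainty principle:
ΔxΔp ≥ ℏ/2

The minimum uncertainty in momentum is:
Δp_min = ℏ/(2Δx)
Δp_min = (1.055e-34 J·s) / (2 × 1.070e-09 m)
Δp_min = 4.928e-26 kg·m/s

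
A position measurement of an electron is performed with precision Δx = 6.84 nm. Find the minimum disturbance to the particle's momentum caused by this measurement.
7.709 × 10^-27 kg·m/s

The uncertainty principle implies that measuring position disturbs momentum:
ΔxΔp ≥ ℏ/2

When we measure position with precision Δx, we necessarily introduce a momentum uncertainty:
Δp ≥ ℏ/(2Δx)
Δp_min = (1.055e-34 J·s) / (2 × 6.840e-09 m)
Δp_min = 7.709e-27 kg·m/s

The more precisely we measure position, the greater the momentum disturbance.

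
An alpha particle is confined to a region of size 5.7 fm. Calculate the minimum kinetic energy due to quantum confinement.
40.191 keV

Using the uncertainty principle:

1. Position uncertainty: Δx ≈ 5.700e-15 m
2. Minimum momentum uncertainty: Δp = ℏ/(2Δx) = 9.251e-21 kg·m/s
3. Minimum kinetic energy:
   KE = (Δp)²/(2m) = (9.251e-21)²/(2 × 6.645e-27 kg)
   KE = 6.439e-15 J = 40.191 keV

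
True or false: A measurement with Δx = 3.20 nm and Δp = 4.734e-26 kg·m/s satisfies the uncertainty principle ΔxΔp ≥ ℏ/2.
Yes, it satisfies the uncertainty principle.

Calculate the product ΔxΔp:
ΔxΔp = (3.200e-09 m) × (4.734e-26 kg·m/s)
ΔxΔp = 1.515e-34 J·s

Compare to the minimum allowed value ℏ/2:
ℏ/2 = 5.273e-35 J·s

Since ΔxΔp = 1.515e-34 J·s ≥ 5.273e-35 J·s = ℏ/2,
the measurement satisfies the uncertainty principle.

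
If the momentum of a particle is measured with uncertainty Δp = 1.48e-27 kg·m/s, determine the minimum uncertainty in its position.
35.627 nm

Using the Heisenberg uncertainty principle:
ΔxΔp ≥ ℏ/2

The minimum uncertainty in position is:
Δx_min = ℏ/(2Δp)
Δx_min = (1.055e-34 J·s) / (2 × 1.480e-27 kg·m/s)
Δx_min = 3.563e-08 m = 35.627 nm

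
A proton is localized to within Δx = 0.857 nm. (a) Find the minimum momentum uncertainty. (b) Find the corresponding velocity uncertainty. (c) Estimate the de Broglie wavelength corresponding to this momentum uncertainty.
(a) Δp_min = 6.153 × 10^-26 kg·m/s
(b) Δv_min = 36.785 m/s
(c) λ_dB = 10.769 nm

Step-by-step:

(a) From the uncertainty principle:
Δp_min = ℏ/(2Δx) = (1.055e-34 J·s)/(2 × 8.570e-10 m) = 6.153e-26 kg·m/s

(b) The velocity uncertainty:
Δv = Δp/m = (6.153e-26 kg·m/s)/(1.673e-27 kg) = 3.678e+01 m/s = 36.785 m/s

(c) The de Broglie wavelength for this momentum:
λ = h/p = (6.626e-34 J·s)/(6.153e-26 kg·m/s) = 1.077e-08 m = 10.769 nm

Note: The de Broglie wavelength is comparable to the localization size, as expected from wave-particle duality.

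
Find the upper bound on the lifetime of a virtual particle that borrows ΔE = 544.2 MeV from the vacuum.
6.048 × 10^-25 s

Using the energy-time uncertainty principle:
ΔEΔt ≥ ℏ/2

For a virtual particle borrowing energy ΔE, the maximum lifetime is:
Δt_max = ℏ/(2ΔE)

Converting energy:
ΔE = 544.2 MeV = 8.719e-11 J

Δt_max = (1.055e-34 J·s) / (2 × 8.719e-11 J)
Δt_max = 6.048e-25 s = 6.048 × 10^-25 s

Virtual particles with higher borrowed energy exist for shorter times.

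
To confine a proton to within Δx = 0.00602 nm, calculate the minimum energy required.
143.140 meV

Localizing a particle requires giving it sufficient momentum uncertainty:

1. From uncertainty principle: Δp ≥ ℏ/(2Δx)
   Δp_min = (1.055e-34 J·s) / (2 × 6.020e-12 m)
   Δp_min = 8.759e-24 kg·m/s

2. This momentum uncertainty corresponds to kinetic energy:
   KE ≈ (Δp)²/(2m) = (8.759e-24)²/(2 × 1.673e-27 kg)
   KE = 2.293e-20 J = 143.140 meV

Tighter localization requires more energy.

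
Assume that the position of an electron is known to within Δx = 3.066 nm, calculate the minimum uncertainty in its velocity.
18.879 km/s

Using the Heisenberg uncertainty principle and Δp = mΔv:
ΔxΔp ≥ ℏ/2
Δx(mΔv) ≥ ℏ/2

The minimum uncertainty in velocity is:
Δv_min = ℏ/(2mΔx)
Δv_min = (1.055e-34 J·s) / (2 × 9.109e-31 kg × 3.066e-09 m)
Δv_min = 1.888e+04 m/s = 18.879 km/s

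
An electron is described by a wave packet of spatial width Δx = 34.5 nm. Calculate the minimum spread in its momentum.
1.528 × 10^-27 kg·m/s

For a wave packet, the spatial width Δx and momentum spread Δp are related by the uncertainty principle:
ΔxΔp ≥ ℏ/2

The minimum momentum spread is:
Δp_min = ℏ/(2Δx)
Δp_min = (1.055e-34 J·s) / (2 × 3.450e-08 m)
Δp_min = 1.528e-27 kg·m/s

A wave packet cannot have both a well-defined position and well-defined momentum.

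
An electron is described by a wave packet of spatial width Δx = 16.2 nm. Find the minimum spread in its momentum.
3.255 × 10^-27 kg·m/s

For a wave packet, the spatial width Δx and momentum spread Δp are related by the uncertainty principle:
ΔxΔp ≥ ℏ/2

The minimum momentum spread is:
Δp_min = ℏ/(2Δx)
Δp_min = (1.055e-34 J·s) / (2 × 1.620e-08 m)
Δp_min = 3.255e-27 kg·m/s

A wave packet cannot have both a well-defined position and well-defined momentum.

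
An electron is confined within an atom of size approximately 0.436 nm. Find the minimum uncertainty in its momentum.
1.209 × 10^-25 kg·m/s

Using the Heisenberg uncertainty principle:
ΔxΔp ≥ ℏ/2

With Δx ≈ L = 4.360e-10 m (the confinement size):
Δp_min = ℏ/(2Δx)
Δp_min = (1.055e-34 J·s) / (2 × 4.360e-10 m)
Δp_min = 1.209e-25 kg·m/s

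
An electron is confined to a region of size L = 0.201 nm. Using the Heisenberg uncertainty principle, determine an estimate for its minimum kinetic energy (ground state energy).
235.760 meV

Using the uncertainty principle to estimate ground state energy:

1. The position uncertainty is approximately the confinement size:
   Δx ≈ L = 2.010e-10 m

2. From ΔxΔp ≥ ℏ/2, the minimum momentum uncertainty is:
   Δp ≈ ℏ/(2L) = 2.623e-25 kg·m/s

3. The kinetic energy is approximately:
   KE ≈ (Δp)²/(2m) = (2.623e-25)²/(2 × 9.109e-31 kg)
   KE ≈ 3.777e-20 J = 235.760 meV

This is an order-of-magnitude estimate of the ground state energy.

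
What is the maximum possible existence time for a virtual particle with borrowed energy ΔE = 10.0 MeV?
32.911 ys

Using the energy-time uncertainty principle:
ΔEΔt ≥ ℏ/2

For a virtual particle borrowing energy ΔE, the maximum lifetime is:
Δt_max = ℏ/(2ΔE)

Converting energy:
ΔE = 10.0 MeV = 1.602e-12 J

Δt_max = (1.055e-34 J·s) / (2 × 1.602e-12 J)
Δt_max = 3.291e-23 s = 32.911 ys

Virtual particles with higher borrowed energy exist for shorter times.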